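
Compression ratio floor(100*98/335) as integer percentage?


100*m/n = 100*98/335 ≈ 29.2537.
floor = 29.

29


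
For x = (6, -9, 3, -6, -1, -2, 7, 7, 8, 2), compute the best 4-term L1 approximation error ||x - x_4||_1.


Sorted |x_i| descending: [9, 8, 7, 7, 6, 6, 3, 2, 2, 1]
Keep top 4: [9, 8, 7, 7]
Tail entries: [6, 6, 3, 2, 2, 1]
L1 error = sum of tail = 20.

20


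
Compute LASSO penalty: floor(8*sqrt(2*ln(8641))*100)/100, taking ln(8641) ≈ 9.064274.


ln(8641) ≈ 9.064274.
2*ln(n) ≈ 18.128548.
sqrt(2*ln(n)) ≈ sqrt(18.128548) ≈ 4.257763.
lambda ≈ 8*4.257763 = 34.062104.
floor(lambda*100)/100 = 34.06.

34.06


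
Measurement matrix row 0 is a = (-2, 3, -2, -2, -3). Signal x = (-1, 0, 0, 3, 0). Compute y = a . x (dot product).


Non-zero terms: ['-2*-1', '-2*3']
Products: [2, -6]
y = sum = -4.

-4


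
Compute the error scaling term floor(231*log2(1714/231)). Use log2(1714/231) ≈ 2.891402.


log2(n/k) = log2(1714/231) ≈ 2.891402.
k*log2(n/k) ≈ 231*2.891402 = 667.913862.
floor(667.913862) = 667.

667


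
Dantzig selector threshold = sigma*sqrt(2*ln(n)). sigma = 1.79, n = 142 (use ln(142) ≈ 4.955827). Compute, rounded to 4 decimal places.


ln(142) ≈ 4.955827.
2*ln(n) ≈ 9.911654.
sqrt(2*ln(n)) ≈ sqrt(9.911654) ≈ 3.148278.
threshold ≈ 1.79*3.148278 = 5.63541762 ≈ 5.6354.

5.6354


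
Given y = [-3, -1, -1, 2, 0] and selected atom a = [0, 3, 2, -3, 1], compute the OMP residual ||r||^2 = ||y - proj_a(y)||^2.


a^T a = 23.
a^T y = -11.
coeff = -11/23 = -11/23.
||r||^2 = 224/23.

224/23


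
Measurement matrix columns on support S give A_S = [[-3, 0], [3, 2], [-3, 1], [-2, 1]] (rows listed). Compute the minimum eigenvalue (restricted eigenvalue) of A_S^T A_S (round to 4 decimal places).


A_S^T A_S = [[31, 1], [1, 6]].
trace = 37.
det = 185.
disc = trace^2 - 4*det = 1369 - 4*185 = 629.
sqrt(629) ≈ 25.079872.
lam_min = (37 - sqrt(629))/2 ≈ (37 - 25.079872)/2 = 5.960064 ≈ 5.9601.

5.9601


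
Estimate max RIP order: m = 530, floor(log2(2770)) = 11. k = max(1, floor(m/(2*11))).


floor(log2(2770)) = 11.
2*11 = 22.
m/(2*floor(log2(n))) = 530/22 ≈ 24.0909.
floor = 24.
k = max(1, 24) = 24.

24


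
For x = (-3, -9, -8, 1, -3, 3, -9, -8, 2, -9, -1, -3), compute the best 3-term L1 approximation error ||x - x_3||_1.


Sorted |x_i| descending: [9, 9, 9, 8, 8, 3, 3, 3, 3, 2, 1, 1]
Keep top 3: [9, 9, 9]
Tail entries: [8, 8, 3, 3, 3, 3, 2, 1, 1]
L1 error = sum of tail = 32.

32


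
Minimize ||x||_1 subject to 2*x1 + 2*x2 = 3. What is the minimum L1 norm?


Axis intercepts:
  x1 = 3/2, x2 = 0: L1 = 3/2
  x1 = 0, x2 = 3/2: L1 = 3/2
x* = (3/2, 0)
||x*||_1 = 3/2.

3/2


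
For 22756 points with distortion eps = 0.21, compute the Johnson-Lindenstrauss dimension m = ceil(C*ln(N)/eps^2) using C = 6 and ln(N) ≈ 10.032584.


ln(22756) ≈ 10.032584.
eps^2 = 0.21^2 = 0.0441.
C*ln(N)/eps^2 ≈ 6*10.032584/0.0441 ≈ 1364.9774.
m = ceil(1364.9774) = 1365.

1365


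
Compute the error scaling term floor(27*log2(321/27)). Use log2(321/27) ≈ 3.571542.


log2(n/k) = log2(321/27) ≈ 3.571542.
k*log2(n/k) ≈ 27*3.571542 = 96.431634.
floor(96.431634) = 96.

96


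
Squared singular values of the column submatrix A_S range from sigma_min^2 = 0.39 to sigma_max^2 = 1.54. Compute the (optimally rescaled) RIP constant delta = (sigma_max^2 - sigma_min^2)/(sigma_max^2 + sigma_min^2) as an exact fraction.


lambda_max - lambda_min = 1.54 - 0.39 = 1.15.
lambda_max + lambda_min = 1.54 + 0.39 = 1.93.
delta = 1.15/1.93 = 115/193.

115/193


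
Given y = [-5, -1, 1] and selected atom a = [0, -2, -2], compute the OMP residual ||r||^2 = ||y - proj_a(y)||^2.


a^T a = 8.
a^T y = 0.
coeff = 0/8 = 0.
||r||^2 = 27.

27


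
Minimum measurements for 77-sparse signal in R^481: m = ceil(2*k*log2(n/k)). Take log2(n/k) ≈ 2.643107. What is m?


log2(n/k) = log2(481/77) ≈ 2.643107.
2*k*log2(n/k) ≈ 2*77*2.643107 = 407.038478.
m = ceil(407.038478) = 408.

408


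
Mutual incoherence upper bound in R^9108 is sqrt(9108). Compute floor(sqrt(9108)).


95^2 = 9025 <= 9108 < 9216 = 96^2, so 95 <= sqrt(9108) < 96.
floor(sqrt(9108)) = 95.

95


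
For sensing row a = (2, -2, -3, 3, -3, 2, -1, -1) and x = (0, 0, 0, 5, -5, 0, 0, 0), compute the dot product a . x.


Non-zero terms: ['3*5', '-3*-5']
Products: [15, 15]
y = sum = 30.

30


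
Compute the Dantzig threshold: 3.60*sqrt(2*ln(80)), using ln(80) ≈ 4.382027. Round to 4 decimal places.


ln(80) ≈ 4.382027.
2*ln(n) ≈ 8.764054.
sqrt(2*ln(n)) ≈ sqrt(8.764054) ≈ 2.960414.
threshold ≈ 3.60*2.960414 = 10.6574904 ≈ 10.6575.

10.6575


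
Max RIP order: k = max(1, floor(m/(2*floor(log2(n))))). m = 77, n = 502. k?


floor(log2(502)) = 8.
2*8 = 16.
m/(2*floor(log2(n))) = 77/16 ≈ 4.8125.
floor = 4.
k = max(1, 4) = 4.

4


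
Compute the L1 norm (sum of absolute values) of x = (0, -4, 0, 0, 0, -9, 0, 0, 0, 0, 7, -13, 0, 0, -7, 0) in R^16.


Non-zero entries: [(1, -4), (5, -9), (10, 7), (11, -13), (14, -7)]
Absolute values: [4, 9, 7, 13, 7]
||x||_1 = sum = 40.

40


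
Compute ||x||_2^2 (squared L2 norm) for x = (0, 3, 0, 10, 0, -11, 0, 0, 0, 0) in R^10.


Non-zero entries: [(1, 3), (3, 10), (5, -11)]
Squares: [9, 100, 121]
||x||_2^2 = sum = 230.

230


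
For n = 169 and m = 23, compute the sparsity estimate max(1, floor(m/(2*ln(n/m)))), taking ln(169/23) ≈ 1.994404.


n/m = 169/23.
ln(n/m) ≈ 1.994404.
2*ln(n/m) ≈ 3.988808.
m/(2*ln(n/m)) ≈ 23/3.988808 ≈ 5.7661.
floor = 5.
k_max = max(1, 5) = 5.

5


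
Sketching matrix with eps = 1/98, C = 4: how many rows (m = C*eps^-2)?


1/eps = 98.
(1/eps)^2 = 9604.
m = 4*9604 = 38416.

38416


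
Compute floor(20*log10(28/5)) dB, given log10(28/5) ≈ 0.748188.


||x||/||e|| = 28/5.
log10(28/5) ≈ 0.748188.
20*log10(||x||/||e||) ≈ 20*0.748188 = 14.96376.
floor(14.96376) = 14.

14


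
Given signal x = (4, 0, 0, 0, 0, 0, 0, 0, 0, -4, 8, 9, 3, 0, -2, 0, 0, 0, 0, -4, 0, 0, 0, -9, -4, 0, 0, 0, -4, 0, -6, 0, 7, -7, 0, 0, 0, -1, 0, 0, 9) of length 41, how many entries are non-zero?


Non-zero positions: [0, 9, 10, 11, 12, 14, 19, 23, 24, 28, 30, 32, 33, 37, 40].
Sparsity = 15.

15


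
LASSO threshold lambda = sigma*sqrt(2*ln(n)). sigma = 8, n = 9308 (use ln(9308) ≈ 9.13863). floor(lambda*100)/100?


ln(9308) ≈ 9.13863.
2*ln(n) ≈ 18.27726.
sqrt(2*ln(n)) ≈ sqrt(18.27726) ≈ 4.275191.
lambda ≈ 8*4.275191 = 34.201528.
floor(lambda*100)/100 = 34.20.

34.20


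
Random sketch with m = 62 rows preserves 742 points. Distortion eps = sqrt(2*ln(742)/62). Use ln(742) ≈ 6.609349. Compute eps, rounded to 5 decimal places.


ln(742) ≈ 6.609349.
2*ln(N)/m ≈ 2*6.609349/62 ≈ 0.21320481.
eps = sqrt(0.21320481) ≈ 0.4617411 ≈ 0.46174.

0.46174


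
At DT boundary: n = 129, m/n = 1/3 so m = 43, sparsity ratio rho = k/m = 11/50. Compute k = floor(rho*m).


m = 1/3*129 = 43.
rho = 11/50.
rho*m = 11/50*43 = 9.46.
k = floor(9.46) = 9.

9


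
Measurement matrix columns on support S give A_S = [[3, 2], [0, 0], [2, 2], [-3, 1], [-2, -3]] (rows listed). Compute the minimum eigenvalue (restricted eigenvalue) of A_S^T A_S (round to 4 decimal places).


A_S^T A_S = [[26, 13], [13, 18]].
trace = 44.
det = 299.
disc = trace^2 - 4*det = 1936 - 4*299 = 740.
sqrt(740) ≈ 27.202941.
lam_min = (44 - sqrt(740))/2 ≈ (44 - 27.202941)/2 = 8.3985295 ≈ 8.3985.

8.3985


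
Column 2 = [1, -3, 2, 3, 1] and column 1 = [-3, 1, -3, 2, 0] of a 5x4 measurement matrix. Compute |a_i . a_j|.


Inner product: 1*-3 + -3*1 + 2*-3 + 3*2 + 1*0
Products: [-3, -3, -6, 6, 0]
Sum = -6.
|dot| = 6.

6


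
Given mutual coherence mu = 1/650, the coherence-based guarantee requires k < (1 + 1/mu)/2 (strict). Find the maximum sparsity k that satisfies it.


1/mu = 650.
1 + 1/mu = 651.
(1 + 1/mu)/2 = 325.5 is not an integer, so k_max = floor(325.5) = 325.

325


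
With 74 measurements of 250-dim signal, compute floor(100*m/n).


100*m/n = 100*74/250 ≈ 29.6.
floor = 29.

29


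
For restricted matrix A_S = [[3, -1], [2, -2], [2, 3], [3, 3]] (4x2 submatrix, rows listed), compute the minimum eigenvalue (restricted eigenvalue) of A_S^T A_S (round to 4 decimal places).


A_S^T A_S = [[26, 8], [8, 23]].
trace = 49.
det = 534.
disc = trace^2 - 4*det = 2401 - 4*534 = 265.
sqrt(265) ≈ 16.278821.
lam_min = (49 - sqrt(265))/2 ≈ (49 - 16.278821)/2 = 16.3605895 ≈ 16.3606.

16.3606


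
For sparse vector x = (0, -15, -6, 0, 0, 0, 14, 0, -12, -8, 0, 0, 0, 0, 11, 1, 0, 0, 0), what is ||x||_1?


Non-zero entries: [(1, -15), (2, -6), (6, 14), (8, -12), (9, -8), (14, 11), (15, 1)]
Absolute values: [15, 6, 14, 12, 8, 11, 1]
||x||_1 = sum = 67.

67


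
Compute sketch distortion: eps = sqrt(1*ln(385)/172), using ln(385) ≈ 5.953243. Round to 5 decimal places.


ln(385) ≈ 5.953243.
1*ln(N)/m ≈ 1*5.953243/172 ≈ 0.03461188.
eps = sqrt(0.03461188) ≈ 0.1860427 ≈ 0.18604.

0.18604


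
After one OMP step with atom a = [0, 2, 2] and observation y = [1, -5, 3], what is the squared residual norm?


a^T a = 8.
a^T y = -4.
coeff = -4/8 = -1/2.
||r||^2 = 33.

33


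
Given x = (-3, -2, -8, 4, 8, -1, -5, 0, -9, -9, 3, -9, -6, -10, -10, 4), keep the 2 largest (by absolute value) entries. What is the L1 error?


Sorted |x_i| descending: [10, 10, 9, 9, 9, 8, 8, 6, 5, 4, 4, 3, 3, 2, 1, 0]
Keep top 2: [10, 10]
Tail entries: [9, 9, 9, 8, 8, 6, 5, 4, 4, 3, 3, 2, 1, 0]
L1 error = sum of tail = 71.

71


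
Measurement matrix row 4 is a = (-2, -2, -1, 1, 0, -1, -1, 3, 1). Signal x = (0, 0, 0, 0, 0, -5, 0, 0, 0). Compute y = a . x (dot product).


Non-zero terms: ['-1*-5']
Products: [5]
y = sum = 5.

5


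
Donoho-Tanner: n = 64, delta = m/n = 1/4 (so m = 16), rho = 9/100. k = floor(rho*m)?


m = 1/4*64 = 16.
rho = 9/100.
rho*m = 9/100*16 = 1.44.
k = floor(1.44) = 1.

1


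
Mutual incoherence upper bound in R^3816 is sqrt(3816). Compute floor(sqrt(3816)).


61^2 = 3721 <= 3816 < 3844 = 62^2, so 61 <= sqrt(3816) < 62.
floor(sqrt(3816)) = 61.

61


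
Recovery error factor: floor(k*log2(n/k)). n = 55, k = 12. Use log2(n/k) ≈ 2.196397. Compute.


log2(n/k) = log2(55/12) ≈ 2.196397.
k*log2(n/k) ≈ 12*2.196397 = 26.356764.
floor(26.356764) = 26.

26


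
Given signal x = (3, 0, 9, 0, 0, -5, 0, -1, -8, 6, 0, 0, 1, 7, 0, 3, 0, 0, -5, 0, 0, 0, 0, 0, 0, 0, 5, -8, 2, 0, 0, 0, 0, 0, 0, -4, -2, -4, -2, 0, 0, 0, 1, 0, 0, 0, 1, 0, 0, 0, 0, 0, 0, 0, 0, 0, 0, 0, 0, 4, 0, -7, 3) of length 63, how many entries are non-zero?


Non-zero positions: [0, 2, 5, 7, 8, 9, 12, 13, 15, 18, 26, 27, 28, 35, 36, 37, 38, 42, 46, 59, 61, 62].
Sparsity = 22.

22


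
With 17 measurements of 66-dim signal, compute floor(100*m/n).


100*m/n = 100*17/66 ≈ 25.7576.
floor = 25.

25


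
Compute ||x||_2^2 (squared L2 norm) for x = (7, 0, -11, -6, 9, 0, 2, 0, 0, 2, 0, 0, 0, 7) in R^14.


Non-zero entries: [(0, 7), (2, -11), (3, -6), (4, 9), (6, 2), (9, 2), (13, 7)]
Squares: [49, 121, 36, 81, 4, 4, 49]
||x||_2^2 = sum = 344.

344


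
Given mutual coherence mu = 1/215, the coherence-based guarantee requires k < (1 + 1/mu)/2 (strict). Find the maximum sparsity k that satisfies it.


1/mu = 215.
1 + 1/mu = 216.
(1 + 1/mu)/2 = 108 is an integer and the inequality is strict, so k_max = 108 - 1 = 107.

107


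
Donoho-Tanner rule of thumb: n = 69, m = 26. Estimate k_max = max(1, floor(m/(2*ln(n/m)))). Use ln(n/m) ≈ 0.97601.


n/m = 69/26.
ln(n/m) ≈ 0.97601.
2*ln(n/m) ≈ 1.95202.
m/(2*ln(n/m)) ≈ 26/1.95202 ≈ 13.3195.
floor = 13.
k_max = max(1, 13) = 13.

13


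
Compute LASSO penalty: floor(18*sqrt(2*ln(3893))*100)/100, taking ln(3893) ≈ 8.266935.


ln(3893) ≈ 8.266935.
2*ln(n) ≈ 16.53387.
sqrt(2*ln(n)) ≈ sqrt(16.53387) ≈ 4.066186.
lambda ≈ 18*4.066186 = 73.191348.
floor(lambda*100)/100 = 73.19.

73.19


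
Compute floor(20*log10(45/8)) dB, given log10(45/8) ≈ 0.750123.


||x||/||e|| = 45/8.
log10(45/8) ≈ 0.750123.
20*log10(||x||/||e||) ≈ 20*0.750123 = 15.00246.
floor(15.00246) = 15.

15


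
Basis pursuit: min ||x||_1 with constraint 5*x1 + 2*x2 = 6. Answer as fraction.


Axis intercepts:
  x1 = 6/5, x2 = 0: L1 = 6/5
  x1 = 0, x2 = 3: L1 = 3
x* = (6/5, 0)
||x*||_1 = 6/5.

6/5


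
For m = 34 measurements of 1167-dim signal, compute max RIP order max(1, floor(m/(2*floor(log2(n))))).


floor(log2(1167)) = 10.
2*10 = 20.
m/(2*floor(log2(n))) = 34/20 ≈ 1.7.
floor = 1.
k = max(1, 1) = 1.

1


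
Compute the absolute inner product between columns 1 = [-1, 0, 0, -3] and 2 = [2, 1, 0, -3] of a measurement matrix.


Inner product: -1*2 + 0*1 + 0*0 + -3*-3
Products: [-2, 0, 0, 9]
Sum = 7.
|dot| = 7.

7


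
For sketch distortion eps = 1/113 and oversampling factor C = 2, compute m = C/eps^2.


1/eps = 113.
(1/eps)^2 = 12769.
m = 2*12769 = 25538.

25538


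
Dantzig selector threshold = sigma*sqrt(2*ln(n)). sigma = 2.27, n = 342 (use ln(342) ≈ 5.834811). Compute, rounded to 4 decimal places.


ln(342) ≈ 5.834811.
2*ln(n) ≈ 11.669622.
sqrt(2*ln(n)) ≈ sqrt(11.669622) ≈ 3.416083.
threshold ≈ 2.27*3.416083 = 7.75450841 ≈ 7.7545.

7.7545


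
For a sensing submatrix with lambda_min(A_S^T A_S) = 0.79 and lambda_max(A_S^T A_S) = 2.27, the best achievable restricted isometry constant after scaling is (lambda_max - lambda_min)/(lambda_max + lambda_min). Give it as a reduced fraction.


lambda_max - lambda_min = 2.27 - 0.79 = 1.48.
lambda_max + lambda_min = 2.27 + 0.79 = 3.06.
delta = 1.48/3.06 = 148/306 = 74/153.

74/153


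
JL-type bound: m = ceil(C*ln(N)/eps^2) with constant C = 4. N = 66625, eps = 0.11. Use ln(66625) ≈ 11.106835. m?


ln(66625) ≈ 11.106835.
eps^2 = 0.11^2 = 0.0121.
C*ln(N)/eps^2 ≈ 4*11.106835/0.0121 ≈ 3671.681.
m = ceil(3671.681) = 3672.

3672


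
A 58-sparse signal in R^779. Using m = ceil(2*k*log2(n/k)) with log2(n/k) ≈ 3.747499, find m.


log2(n/k) = log2(779/58) ≈ 3.747499.
2*k*log2(n/k) ≈ 2*58*3.747499 = 434.709884.
m = ceil(434.709884) = 435.

435


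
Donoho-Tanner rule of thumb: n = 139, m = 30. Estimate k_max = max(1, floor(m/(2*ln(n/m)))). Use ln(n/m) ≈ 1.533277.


n/m = 139/30.
ln(n/m) ≈ 1.533277.
2*ln(n/m) ≈ 3.066554.
m/(2*ln(n/m)) ≈ 30/3.066554 ≈ 9.783.
floor = 9.
k_max = max(1, 9) = 9.

9


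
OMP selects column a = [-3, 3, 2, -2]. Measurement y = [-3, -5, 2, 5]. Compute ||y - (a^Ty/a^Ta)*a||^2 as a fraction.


a^T a = 26.
a^T y = -12.
coeff = -12/26 = -6/13.
||r||^2 = 747/13.

747/13


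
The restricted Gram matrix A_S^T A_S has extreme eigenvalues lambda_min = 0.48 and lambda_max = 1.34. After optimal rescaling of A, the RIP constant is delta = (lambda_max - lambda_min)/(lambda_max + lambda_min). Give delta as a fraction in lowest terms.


lambda_max - lambda_min = 1.34 - 0.48 = 0.86.
lambda_max + lambda_min = 1.34 + 0.48 = 1.82.
delta = 0.86/1.82 = 86/182 = 43/91.

43/91


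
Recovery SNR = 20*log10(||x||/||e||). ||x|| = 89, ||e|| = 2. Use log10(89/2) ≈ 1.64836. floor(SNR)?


||x||/||e|| = 89/2.
log10(89/2) ≈ 1.64836.
20*log10(||x||/||e||) ≈ 20*1.64836 = 32.9672.
floor(32.9672) = 32.

32


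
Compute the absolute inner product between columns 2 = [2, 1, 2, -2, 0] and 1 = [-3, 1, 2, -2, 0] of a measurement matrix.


Inner product: 2*-3 + 1*1 + 2*2 + -2*-2 + 0*0
Products: [-6, 1, 4, 4, 0]
Sum = 3.
|dot| = 3.

3


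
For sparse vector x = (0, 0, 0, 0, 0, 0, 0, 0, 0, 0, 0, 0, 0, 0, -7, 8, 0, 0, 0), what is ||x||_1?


Non-zero entries: [(14, -7), (15, 8)]
Absolute values: [7, 8]
||x||_1 = sum = 15.

15


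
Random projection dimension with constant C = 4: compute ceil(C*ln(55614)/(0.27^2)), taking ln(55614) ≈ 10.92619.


ln(55614) ≈ 10.92619.
eps^2 = 0.27^2 = 0.0729.
C*ln(N)/eps^2 ≈ 4*10.92619/0.0729 ≈ 599.5166.
m = ceil(599.5166) = 600.

600


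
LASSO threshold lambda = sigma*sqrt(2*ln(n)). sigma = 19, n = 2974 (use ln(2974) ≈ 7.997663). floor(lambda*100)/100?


ln(2974) ≈ 7.997663.
2*ln(n) ≈ 15.995326.
sqrt(2*ln(n)) ≈ sqrt(15.995326) ≈ 3.999416.
lambda ≈ 19*3.999416 = 75.988904.
floor(lambda*100)/100 = 75.98.

75.98


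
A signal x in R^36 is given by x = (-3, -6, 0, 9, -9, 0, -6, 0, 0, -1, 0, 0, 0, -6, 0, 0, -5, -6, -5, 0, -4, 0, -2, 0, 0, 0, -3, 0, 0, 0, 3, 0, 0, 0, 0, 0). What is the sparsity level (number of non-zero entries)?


Non-zero positions: [0, 1, 3, 4, 6, 9, 13, 16, 17, 18, 20, 22, 26, 30].
Sparsity = 14.

14


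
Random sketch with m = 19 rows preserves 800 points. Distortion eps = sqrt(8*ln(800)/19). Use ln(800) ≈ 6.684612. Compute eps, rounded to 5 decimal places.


ln(800) ≈ 6.684612.
8*ln(N)/m ≈ 8*6.684612/19 ≈ 2.81457347.
eps = sqrt(2.81457347) ≈ 1.6776691 ≈ 1.67767.

1.67767


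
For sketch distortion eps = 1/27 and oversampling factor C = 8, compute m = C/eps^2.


1/eps = 27.
(1/eps)^2 = 729.
m = 8*729 = 5832.

5832


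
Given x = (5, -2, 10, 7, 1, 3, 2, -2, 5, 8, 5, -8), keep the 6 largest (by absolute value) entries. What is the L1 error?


Sorted |x_i| descending: [10, 8, 8, 7, 5, 5, 5, 3, 2, 2, 2, 1]
Keep top 6: [10, 8, 8, 7, 5, 5]
Tail entries: [5, 3, 2, 2, 2, 1]
L1 error = sum of tail = 15.

15


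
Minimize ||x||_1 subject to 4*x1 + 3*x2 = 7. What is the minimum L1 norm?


Axis intercepts:
  x1 = 7/4, x2 = 0: L1 = 7/4
  x1 = 0, x2 = 7/3: L1 = 7/3
x* = (7/4, 0)
||x*||_1 = 7/4.

7/4


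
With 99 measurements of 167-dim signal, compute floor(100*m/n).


100*m/n = 100*99/167 ≈ 59.2814.
floor = 59.

59


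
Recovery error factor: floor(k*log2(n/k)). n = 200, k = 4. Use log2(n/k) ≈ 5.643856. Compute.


log2(n/k) = log2(200/4) ≈ 5.643856.
k*log2(n/k) ≈ 4*5.643856 = 22.575424.
floor(22.575424) = 22.

22


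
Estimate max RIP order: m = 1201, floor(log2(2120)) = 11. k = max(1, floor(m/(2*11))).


floor(log2(2120)) = 11.
2*11 = 22.
m/(2*floor(log2(n))) = 1201/22 ≈ 54.5909.
floor = 54.
k = max(1, 54) = 54.

54


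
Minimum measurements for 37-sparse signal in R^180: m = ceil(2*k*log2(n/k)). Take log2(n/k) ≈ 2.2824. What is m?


log2(n/k) = log2(180/37) ≈ 2.2824.
2*k*log2(n/k) ≈ 2*37*2.2824 = 168.8976.
m = ceil(168.8976) = 169.

169


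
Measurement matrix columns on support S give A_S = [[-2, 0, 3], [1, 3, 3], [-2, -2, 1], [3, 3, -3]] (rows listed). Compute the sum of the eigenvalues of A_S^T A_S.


Sum of eigenvalues of A_S^T A_S = trace(A_S^T A_S) = sum of squared column norms of A_S.
A_S^T A_S diagonal: [18, 22, 28].
trace = 18 + 22 + 28 = 68.

68


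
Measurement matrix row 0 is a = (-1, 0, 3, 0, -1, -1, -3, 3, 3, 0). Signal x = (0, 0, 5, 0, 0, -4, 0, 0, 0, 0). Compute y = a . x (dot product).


Non-zero terms: ['3*5', '-1*-4']
Products: [15, 4]
y = sum = 19.

19


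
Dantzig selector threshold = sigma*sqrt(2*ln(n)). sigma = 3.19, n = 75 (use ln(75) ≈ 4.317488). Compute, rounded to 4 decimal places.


ln(75) ≈ 4.317488.
2*ln(n) ≈ 8.634976.
sqrt(2*ln(n)) ≈ sqrt(8.634976) ≈ 2.938533.
threshold ≈ 3.19*2.938533 = 9.37392027 ≈ 9.3739.

9.3739


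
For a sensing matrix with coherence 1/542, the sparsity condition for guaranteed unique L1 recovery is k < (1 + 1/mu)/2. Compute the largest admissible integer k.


1/mu = 542.
1 + 1/mu = 543.
(1 + 1/mu)/2 = 271.5 is not an integer, so k_max = floor(271.5) = 271.

271


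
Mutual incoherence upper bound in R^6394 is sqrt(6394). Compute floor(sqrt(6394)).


79^2 = 6241 <= 6394 < 6400 = 80^2, so 79 <= sqrt(6394) < 80.
floor(sqrt(6394)) = 79.

79


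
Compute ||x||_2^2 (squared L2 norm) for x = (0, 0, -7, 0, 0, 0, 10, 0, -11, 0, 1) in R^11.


Non-zero entries: [(2, -7), (6, 10), (8, -11), (10, 1)]
Squares: [49, 100, 121, 1]
||x||_2^2 = sum = 271.

271


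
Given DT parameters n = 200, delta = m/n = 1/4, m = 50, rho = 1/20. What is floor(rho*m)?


m = 1/4*200 = 50.
rho = 1/20.
rho*m = 1/20*50 = 2.5.
k = floor(2.5) = 2.

2


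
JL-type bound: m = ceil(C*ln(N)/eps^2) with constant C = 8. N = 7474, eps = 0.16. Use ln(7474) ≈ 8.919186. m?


ln(7474) ≈ 8.919186.
eps^2 = 0.16^2 = 0.0256.
C*ln(N)/eps^2 ≈ 8*8.919186/0.0256 ≈ 2787.2456.
m = ceil(2787.2456) = 2788.

2788


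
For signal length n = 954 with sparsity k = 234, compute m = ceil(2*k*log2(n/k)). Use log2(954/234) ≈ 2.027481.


log2(n/k) = log2(954/234) ≈ 2.027481.
2*k*log2(n/k) ≈ 2*234*2.027481 = 948.861108.
m = ceil(948.861108) = 949.

949


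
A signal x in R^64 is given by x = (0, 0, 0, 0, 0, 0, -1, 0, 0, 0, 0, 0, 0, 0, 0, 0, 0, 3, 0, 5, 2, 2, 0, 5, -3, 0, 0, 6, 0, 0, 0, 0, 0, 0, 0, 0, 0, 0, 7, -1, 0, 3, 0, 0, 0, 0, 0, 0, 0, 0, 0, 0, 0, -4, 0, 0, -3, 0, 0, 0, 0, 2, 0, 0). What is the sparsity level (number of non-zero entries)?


Non-zero positions: [6, 17, 19, 20, 21, 23, 24, 27, 38, 39, 41, 53, 56, 61].
Sparsity = 14.

14


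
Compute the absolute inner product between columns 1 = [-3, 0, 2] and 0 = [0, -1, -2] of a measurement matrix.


Inner product: -3*0 + 0*-1 + 2*-2
Products: [0, 0, -4]
Sum = -4.
|dot| = 4.

4


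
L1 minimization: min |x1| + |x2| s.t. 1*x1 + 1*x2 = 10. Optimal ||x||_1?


Axis intercepts:
  x1 = 10, x2 = 0: L1 = 10
  x1 = 0, x2 = 10: L1 = 10
x* = (10, 0)
||x*||_1 = 10.

10


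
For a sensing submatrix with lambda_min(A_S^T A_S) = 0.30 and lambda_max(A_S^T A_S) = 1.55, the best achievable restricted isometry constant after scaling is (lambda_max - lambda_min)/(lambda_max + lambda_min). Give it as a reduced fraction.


lambda_max - lambda_min = 1.55 - 0.30 = 1.25.
lambda_max + lambda_min = 1.55 + 0.30 = 1.85.
delta = 1.25/1.85 = 125/185 = 25/37.

25/37


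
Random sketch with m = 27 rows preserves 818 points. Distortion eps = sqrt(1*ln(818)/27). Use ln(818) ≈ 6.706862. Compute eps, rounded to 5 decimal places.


ln(818) ≈ 6.706862.
1*ln(N)/m ≈ 1*6.706862/27 ≈ 0.2484023.
eps = sqrt(0.2484023) ≈ 0.4983997 ≈ 0.49840.

0.49840


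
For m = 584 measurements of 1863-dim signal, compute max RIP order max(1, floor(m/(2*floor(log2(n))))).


floor(log2(1863)) = 10.
2*10 = 20.
m/(2*floor(log2(n))) = 584/20 ≈ 29.2.
floor = 29.
k = max(1, 29) = 29.

29


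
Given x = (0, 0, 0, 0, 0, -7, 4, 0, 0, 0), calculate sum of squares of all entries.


Non-zero entries: [(5, -7), (6, 4)]
Squares: [49, 16]
||x||_2^2 = sum = 65.

65


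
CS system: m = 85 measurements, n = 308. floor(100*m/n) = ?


100*m/n = 100*85/308 ≈ 27.5974.
floor = 27.

27


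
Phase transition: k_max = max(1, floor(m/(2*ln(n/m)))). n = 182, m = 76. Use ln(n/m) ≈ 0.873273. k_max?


n/m = 182/76 = 91/38.
ln(n/m) ≈ 0.873273.
2*ln(n/m) ≈ 1.746546.
m/(2*ln(n/m)) ≈ 76/1.746546 ≈ 43.5145.
floor = 43.
k_max = max(1, 43) = 43.

43


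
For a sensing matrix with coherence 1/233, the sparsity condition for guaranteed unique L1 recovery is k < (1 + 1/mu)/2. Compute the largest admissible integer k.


1/mu = 233.
1 + 1/mu = 234.
(1 + 1/mu)/2 = 117 is an integer and the inequality is strict, so k_max = 117 - 1 = 116.

116


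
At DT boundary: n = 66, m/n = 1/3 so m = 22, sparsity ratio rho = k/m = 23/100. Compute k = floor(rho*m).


m = 1/3*66 = 22.
rho = 23/100.
rho*m = 23/100*22 = 5.06.
k = floor(5.06) = 5.

5


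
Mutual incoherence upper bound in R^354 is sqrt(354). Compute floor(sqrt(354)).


18^2 = 324 <= 354 < 361 = 19^2, so 18 <= sqrt(354) < 19.
floor(sqrt(354)) = 18.

18


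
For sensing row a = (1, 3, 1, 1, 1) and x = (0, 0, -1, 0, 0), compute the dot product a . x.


Non-zero terms: ['1*-1']
Products: [-1]
y = sum = -1.

-1


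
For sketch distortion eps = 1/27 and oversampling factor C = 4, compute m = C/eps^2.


1/eps = 27.
(1/eps)^2 = 729.
m = 4*729 = 2916.

2916


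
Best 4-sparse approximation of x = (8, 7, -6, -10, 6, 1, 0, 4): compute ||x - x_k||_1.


Sorted |x_i| descending: [10, 8, 7, 6, 6, 4, 1, 0]
Keep top 4: [10, 8, 7, 6]
Tail entries: [6, 4, 1, 0]
L1 error = sum of tail = 11.

11


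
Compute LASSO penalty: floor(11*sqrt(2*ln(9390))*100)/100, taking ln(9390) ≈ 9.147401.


ln(9390) ≈ 9.147401.
2*ln(n) ≈ 18.294802.
sqrt(2*ln(n)) ≈ sqrt(18.294802) ≈ 4.277242.
lambda ≈ 11*4.277242 = 47.049662.
floor(lambda*100)/100 = 47.04.

47.04


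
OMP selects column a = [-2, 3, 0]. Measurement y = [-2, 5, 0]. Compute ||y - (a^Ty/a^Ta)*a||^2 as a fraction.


a^T a = 13.
a^T y = 19.
coeff = 19/13 = 19/13.
||r||^2 = 16/13.

16/13


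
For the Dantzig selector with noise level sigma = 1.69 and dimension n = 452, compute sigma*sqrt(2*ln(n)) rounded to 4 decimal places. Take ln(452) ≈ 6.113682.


ln(452) ≈ 6.113682.
2*ln(n) ≈ 12.227364.
sqrt(2*ln(n)) ≈ sqrt(12.227364) ≈ 3.496765.
threshold ≈ 1.69*3.496765 = 5.90953285 ≈ 5.9095.

5.9095


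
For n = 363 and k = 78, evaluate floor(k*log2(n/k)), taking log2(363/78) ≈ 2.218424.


log2(n/k) = log2(363/78) ≈ 2.218424.
k*log2(n/k) ≈ 78*2.218424 = 173.037072.
floor(173.037072) = 173.

173


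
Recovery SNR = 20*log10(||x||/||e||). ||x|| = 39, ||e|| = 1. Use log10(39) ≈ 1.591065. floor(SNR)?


||x||/||e|| = 39/1 = 39.
log10(39) ≈ 1.591065.
20*log10(||x||/||e||) ≈ 20*1.591065 = 31.8213.
floor(31.8213) = 31.

31


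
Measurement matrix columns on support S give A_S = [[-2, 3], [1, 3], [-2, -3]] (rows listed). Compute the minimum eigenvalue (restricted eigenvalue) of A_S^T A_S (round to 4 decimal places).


A_S^T A_S = [[9, 3], [3, 27]].
trace = 36.
det = 234.
disc = trace^2 - 4*det = 1296 - 4*234 = 360.
sqrt(360) ≈ 18.973666.
lam_min = (36 - sqrt(360))/2 ≈ (36 - 18.973666)/2 = 8.513167 ≈ 8.5132.

8.5132


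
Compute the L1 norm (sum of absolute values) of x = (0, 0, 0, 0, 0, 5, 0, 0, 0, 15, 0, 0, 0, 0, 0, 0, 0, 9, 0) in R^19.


Non-zero entries: [(5, 5), (9, 15), (17, 9)]
Absolute values: [5, 15, 9]
||x||_1 = sum = 29.

29


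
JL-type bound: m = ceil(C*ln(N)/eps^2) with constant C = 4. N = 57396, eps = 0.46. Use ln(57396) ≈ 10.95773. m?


ln(57396) ≈ 10.95773.
eps^2 = 0.46^2 = 0.2116.
C*ln(N)/eps^2 ≈ 4*10.95773/0.2116 ≈ 207.1405.
m = ceil(207.1405) = 208.

208


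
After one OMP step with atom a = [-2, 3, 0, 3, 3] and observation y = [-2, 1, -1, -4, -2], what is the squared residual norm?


a^T a = 31.
a^T y = -11.
coeff = -11/31 = -11/31.
||r||^2 = 685/31.

685/31


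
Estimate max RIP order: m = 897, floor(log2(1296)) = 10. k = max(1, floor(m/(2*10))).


floor(log2(1296)) = 10.
2*10 = 20.
m/(2*floor(log2(n))) = 897/20 ≈ 44.85.
floor = 44.
k = max(1, 44) = 44.

44


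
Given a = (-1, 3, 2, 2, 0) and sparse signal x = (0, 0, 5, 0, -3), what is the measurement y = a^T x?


Non-zero terms: ['2*5', '0*-3']
Products: [10, 0]
y = sum = 10.

10


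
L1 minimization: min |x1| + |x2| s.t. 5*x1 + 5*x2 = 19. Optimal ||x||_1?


Axis intercepts:
  x1 = 19/5, x2 = 0: L1 = 19/5
  x1 = 0, x2 = 19/5: L1 = 19/5
x* = (19/5, 0)
||x*||_1 = 19/5.

19/5


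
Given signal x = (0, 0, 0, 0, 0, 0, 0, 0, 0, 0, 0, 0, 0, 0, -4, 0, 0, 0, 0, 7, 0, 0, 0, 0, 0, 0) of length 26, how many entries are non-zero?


Non-zero positions: [14, 19].
Sparsity = 2.

2


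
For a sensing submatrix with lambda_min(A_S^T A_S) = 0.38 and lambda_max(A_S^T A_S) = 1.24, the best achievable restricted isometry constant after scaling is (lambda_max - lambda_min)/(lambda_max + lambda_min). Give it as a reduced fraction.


lambda_max - lambda_min = 1.24 - 0.38 = 0.86.
lambda_max + lambda_min = 1.24 + 0.38 = 1.62.
delta = 0.86/1.62 = 86/162 = 43/81.

43/81


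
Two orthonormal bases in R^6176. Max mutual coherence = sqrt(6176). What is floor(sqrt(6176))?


78^2 = 6084 <= 6176 < 6241 = 79^2, so 78 <= sqrt(6176) < 79.
floor(sqrt(6176)) = 78.

78


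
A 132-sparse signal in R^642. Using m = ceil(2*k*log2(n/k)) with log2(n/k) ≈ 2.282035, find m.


log2(n/k) = log2(642/132) ≈ 2.282035.
2*k*log2(n/k) ≈ 2*132*2.282035 = 602.45724.
m = ceil(602.45724) = 603.

603


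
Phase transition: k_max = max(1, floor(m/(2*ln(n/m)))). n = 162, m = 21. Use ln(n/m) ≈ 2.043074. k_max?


n/m = 162/21 = 54/7.
ln(n/m) ≈ 2.043074.
2*ln(n/m) ≈ 4.086148.
m/(2*ln(n/m)) ≈ 21/4.086148 ≈ 5.1393.
floor = 5.
k_max = max(1, 5) = 5.

5


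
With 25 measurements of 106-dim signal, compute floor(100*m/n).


100*m/n = 100*25/106 ≈ 23.5849.
floor = 23.

23


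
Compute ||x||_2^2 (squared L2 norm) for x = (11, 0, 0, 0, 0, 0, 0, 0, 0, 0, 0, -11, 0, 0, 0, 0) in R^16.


Non-zero entries: [(0, 11), (11, -11)]
Squares: [121, 121]
||x||_2^2 = sum = 242.

242


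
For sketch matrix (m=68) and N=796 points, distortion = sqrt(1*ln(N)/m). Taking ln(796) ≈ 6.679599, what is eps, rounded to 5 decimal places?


ln(796) ≈ 6.679599.
1*ln(N)/m ≈ 1*6.679599/68 ≈ 0.0982294.
eps = sqrt(0.0982294) ≈ 0.3134157 ≈ 0.31342.

0.31342


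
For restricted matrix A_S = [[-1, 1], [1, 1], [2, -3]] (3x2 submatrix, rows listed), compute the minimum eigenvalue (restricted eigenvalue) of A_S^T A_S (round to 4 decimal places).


A_S^T A_S = [[6, -6], [-6, 11]].
trace = 17.
det = 30.
disc = trace^2 - 4*det = 289 - 4*30 = 169.
sqrt(169) = 13.
lam_min = (17 - 13)/2 = 2 = 2.0000.

2.0000


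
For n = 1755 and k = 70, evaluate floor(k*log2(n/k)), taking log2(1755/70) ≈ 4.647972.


log2(n/k) = log2(1755/70) ≈ 4.647972.
k*log2(n/k) ≈ 70*4.647972 = 325.35804.
floor(325.35804) = 325.

325


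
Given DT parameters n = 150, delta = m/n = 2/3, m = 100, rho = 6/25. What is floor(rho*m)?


m = 2/3*150 = 100.
rho = 6/25.
rho*m = 6/25*100 = 24.
k = floor(24) = 24.

24


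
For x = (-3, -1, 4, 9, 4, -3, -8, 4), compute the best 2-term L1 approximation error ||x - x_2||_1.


Sorted |x_i| descending: [9, 8, 4, 4, 4, 3, 3, 1]
Keep top 2: [9, 8]
Tail entries: [4, 4, 4, 3, 3, 1]
L1 error = sum of tail = 19.

19


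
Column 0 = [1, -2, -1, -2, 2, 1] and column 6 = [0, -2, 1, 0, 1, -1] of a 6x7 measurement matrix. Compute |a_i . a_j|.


Inner product: 1*0 + -2*-2 + -1*1 + -2*0 + 2*1 + 1*-1
Products: [0, 4, -1, 0, 2, -1]
Sum = 4.
|dot| = 4.

4


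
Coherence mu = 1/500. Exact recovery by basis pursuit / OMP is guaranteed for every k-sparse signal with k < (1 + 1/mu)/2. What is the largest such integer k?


1/mu = 500.
1 + 1/mu = 501.
(1 + 1/mu)/2 = 250.5 is not an integer, so k_max = floor(250.5) = 250.

250


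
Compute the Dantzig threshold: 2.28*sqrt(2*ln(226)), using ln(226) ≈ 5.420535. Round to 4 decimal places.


ln(226) ≈ 5.420535.
2*ln(n) ≈ 10.84107.
sqrt(2*ln(n)) ≈ sqrt(10.84107) ≈ 3.292578.
threshold ≈ 2.28*3.292578 = 7.50707784 ≈ 7.5071.

7.5071


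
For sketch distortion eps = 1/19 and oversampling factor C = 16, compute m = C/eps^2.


1/eps = 19.
(1/eps)^2 = 361.
m = 16*361 = 5776.

5776


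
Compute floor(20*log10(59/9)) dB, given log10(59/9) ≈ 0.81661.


||x||/||e|| = 59/9.
log10(59/9) ≈ 0.81661.
20*log10(||x||/||e||) ≈ 20*0.81661 = 16.3322.
floor(16.3322) = 16.

16


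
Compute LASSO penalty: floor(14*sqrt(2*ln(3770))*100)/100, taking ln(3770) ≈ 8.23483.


ln(3770) ≈ 8.23483.
2*ln(n) ≈ 16.46966.
sqrt(2*ln(n)) ≈ sqrt(16.46966) ≈ 4.058283.
lambda ≈ 14*4.058283 = 56.815962.
floor(lambda*100)/100 = 56.81.

56.81


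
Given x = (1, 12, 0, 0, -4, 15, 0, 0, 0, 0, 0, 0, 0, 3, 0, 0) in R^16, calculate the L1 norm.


Non-zero entries: [(0, 1), (1, 12), (4, -4), (5, 15), (13, 3)]
Absolute values: [1, 12, 4, 15, 3]
||x||_1 = sum = 35.

35


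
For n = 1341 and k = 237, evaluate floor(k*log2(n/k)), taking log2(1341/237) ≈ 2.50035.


log2(n/k) = log2(1341/237) ≈ 2.50035.
k*log2(n/k) ≈ 237*2.50035 = 592.58295.
floor(592.58295) = 592.

592


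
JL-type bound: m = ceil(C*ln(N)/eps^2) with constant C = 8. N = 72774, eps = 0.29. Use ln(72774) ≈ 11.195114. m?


ln(72774) ≈ 11.195114.
eps^2 = 0.29^2 = 0.0841.
C*ln(N)/eps^2 ≈ 8*11.195114/0.0841 ≈ 1064.9336.
m = ceil(1064.9336) = 1065.

1065


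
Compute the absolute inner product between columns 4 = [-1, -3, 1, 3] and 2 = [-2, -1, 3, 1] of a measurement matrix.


Inner product: -1*-2 + -3*-1 + 1*3 + 3*1
Products: [2, 3, 3, 3]
Sum = 11.
|dot| = 11.

11


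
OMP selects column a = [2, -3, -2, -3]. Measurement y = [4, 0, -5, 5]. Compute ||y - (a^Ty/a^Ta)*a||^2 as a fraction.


a^T a = 26.
a^T y = 3.
coeff = 3/26 = 3/26.
||r||^2 = 1707/26.

1707/26


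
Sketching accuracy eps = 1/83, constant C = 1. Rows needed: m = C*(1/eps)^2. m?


1/eps = 83.
(1/eps)^2 = 6889.
m = 1*6889 = 6889.

6889


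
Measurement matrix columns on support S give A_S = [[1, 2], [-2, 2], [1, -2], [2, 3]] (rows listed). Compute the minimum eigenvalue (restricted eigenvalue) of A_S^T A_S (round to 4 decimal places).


A_S^T A_S = [[10, 2], [2, 21]].
trace = 31.
det = 206.
disc = trace^2 - 4*det = 961 - 4*206 = 137.
sqrt(137) ≈ 11.704700.
lam_min = (31 - sqrt(137))/2 ≈ (31 - 11.704700)/2 = 9.64765 ≈ 9.6477.

9.6477


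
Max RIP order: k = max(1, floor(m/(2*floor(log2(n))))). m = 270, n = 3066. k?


floor(log2(3066)) = 11.
2*11 = 22.
m/(2*floor(log2(n))) = 270/22 ≈ 12.2727.
floor = 12.
k = max(1, 12) = 12.

12


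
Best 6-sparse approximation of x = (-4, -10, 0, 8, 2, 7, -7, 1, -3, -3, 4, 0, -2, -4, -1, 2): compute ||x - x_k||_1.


Sorted |x_i| descending: [10, 8, 7, 7, 4, 4, 4, 3, 3, 2, 2, 2, 1, 1, 0, 0]
Keep top 6: [10, 8, 7, 7, 4, 4]
Tail entries: [4, 3, 3, 2, 2, 2, 1, 1, 0, 0]
L1 error = sum of tail = 18.

18


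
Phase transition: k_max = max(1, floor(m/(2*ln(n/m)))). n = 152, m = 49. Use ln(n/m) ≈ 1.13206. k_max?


n/m = 152/49.
ln(n/m) ≈ 1.13206.
2*ln(n/m) ≈ 2.26412.
m/(2*ln(n/m)) ≈ 49/2.26412 ≈ 21.642.
floor = 21.
k_max = max(1, 21) = 21.

21


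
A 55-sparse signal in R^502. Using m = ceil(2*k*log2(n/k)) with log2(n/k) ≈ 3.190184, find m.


log2(n/k) = log2(502/55) ≈ 3.190184.
2*k*log2(n/k) ≈ 2*55*3.190184 = 350.92024.
m = ceil(350.92024) = 351.

351


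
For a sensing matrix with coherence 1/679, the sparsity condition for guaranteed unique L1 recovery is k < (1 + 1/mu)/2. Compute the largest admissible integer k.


1/mu = 679.
1 + 1/mu = 680.
(1 + 1/mu)/2 = 340 is an integer and the inequality is strict, so k_max = 340 - 1 = 339.

339


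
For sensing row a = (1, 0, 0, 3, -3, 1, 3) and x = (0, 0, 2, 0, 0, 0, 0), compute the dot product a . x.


Non-zero terms: ['0*2']
Products: [0]
y = sum = 0.

0


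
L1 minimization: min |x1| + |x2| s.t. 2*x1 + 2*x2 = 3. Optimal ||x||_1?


Axis intercepts:
  x1 = 3/2, x2 = 0: L1 = 3/2
  x1 = 0, x2 = 3/2: L1 = 3/2
x* = (3/2, 0)
||x*||_1 = 3/2.

3/2


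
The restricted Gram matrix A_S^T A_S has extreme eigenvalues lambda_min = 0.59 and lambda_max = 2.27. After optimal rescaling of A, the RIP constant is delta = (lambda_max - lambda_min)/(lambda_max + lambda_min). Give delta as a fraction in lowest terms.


lambda_max - lambda_min = 2.27 - 0.59 = 1.68.
lambda_max + lambda_min = 2.27 + 0.59 = 2.86.
delta = 1.68/2.86 = 168/286 = 84/143.

84/143


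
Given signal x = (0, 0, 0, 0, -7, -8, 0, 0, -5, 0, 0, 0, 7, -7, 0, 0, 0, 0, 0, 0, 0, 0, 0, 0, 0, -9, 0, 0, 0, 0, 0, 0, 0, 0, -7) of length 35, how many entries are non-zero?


Non-zero positions: [4, 5, 8, 12, 13, 25, 34].
Sparsity = 7.

7


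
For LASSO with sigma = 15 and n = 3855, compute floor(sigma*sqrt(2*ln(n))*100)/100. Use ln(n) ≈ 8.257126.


ln(3855) ≈ 8.257126.
2*ln(n) ≈ 16.514252.
sqrt(2*ln(n)) ≈ sqrt(16.514252) ≈ 4.063773.
lambda ≈ 15*4.063773 = 60.956595.
floor(lambda*100)/100 = 60.95.

60.95


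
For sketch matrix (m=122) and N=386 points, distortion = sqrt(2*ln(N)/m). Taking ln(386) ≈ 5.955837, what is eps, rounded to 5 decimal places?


ln(386) ≈ 5.955837.
2*ln(N)/m ≈ 2*5.955837/122 ≈ 0.09763667.
eps = sqrt(0.09763667) ≈ 0.3124687 ≈ 0.31247.

0.31247


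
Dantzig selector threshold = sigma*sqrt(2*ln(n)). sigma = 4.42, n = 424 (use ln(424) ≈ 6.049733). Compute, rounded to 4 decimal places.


ln(424) ≈ 6.049733.
2*ln(n) ≈ 12.099466.
sqrt(2*ln(n)) ≈ sqrt(12.099466) ≈ 3.478429.
threshold ≈ 4.42*3.478429 = 15.37465618 ≈ 15.3747.

15.3747


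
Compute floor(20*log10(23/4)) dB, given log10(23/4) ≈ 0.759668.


||x||/||e|| = 23/4.
log10(23/4) ≈ 0.759668.
20*log10(||x||/||e||) ≈ 20*0.759668 = 15.19336.
floor(15.19336) = 15.

15


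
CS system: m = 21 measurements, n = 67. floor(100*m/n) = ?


100*m/n = 100*21/67 ≈ 31.3433.
floor = 31.

31


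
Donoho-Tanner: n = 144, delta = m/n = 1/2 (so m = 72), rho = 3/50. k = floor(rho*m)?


m = 1/2*144 = 72.
rho = 3/50.
rho*m = 3/50*72 = 4.32.
k = floor(4.32) = 4.

4


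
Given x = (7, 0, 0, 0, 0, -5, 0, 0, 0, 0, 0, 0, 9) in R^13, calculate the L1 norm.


Non-zero entries: [(0, 7), (5, -5), (12, 9)]
Absolute values: [7, 5, 9]
||x||_1 = sum = 21.

21


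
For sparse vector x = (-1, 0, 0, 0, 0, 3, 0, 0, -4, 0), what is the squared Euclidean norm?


Non-zero entries: [(0, -1), (5, 3), (8, -4)]
Squares: [1, 9, 16]
||x||_2^2 = sum = 26.

26


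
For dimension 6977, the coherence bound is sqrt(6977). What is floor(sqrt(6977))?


83^2 = 6889 <= 6977 < 7056 = 84^2, so 83 <= sqrt(6977) < 84.
floor(sqrt(6977)) = 83.

83


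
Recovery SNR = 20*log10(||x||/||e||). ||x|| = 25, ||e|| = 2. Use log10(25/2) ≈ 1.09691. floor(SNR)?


||x||/||e|| = 25/2.
log10(25/2) ≈ 1.09691.
20*log10(||x||/||e||) ≈ 20*1.09691 = 21.9382.
floor(21.9382) = 21.

21


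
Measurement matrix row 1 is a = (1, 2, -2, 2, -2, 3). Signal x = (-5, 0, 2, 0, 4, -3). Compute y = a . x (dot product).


Non-zero terms: ['1*-5', '-2*2', '-2*4', '3*-3']
Products: [-5, -4, -8, -9]
y = sum = -26.

-26


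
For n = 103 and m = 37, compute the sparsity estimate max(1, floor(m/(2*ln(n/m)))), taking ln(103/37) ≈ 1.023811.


n/m = 103/37.
ln(n/m) ≈ 1.023811.
2*ln(n/m) ≈ 2.047622.
m/(2*ln(n/m)) ≈ 37/2.047622 ≈ 18.0697.
floor = 18.
k_max = max(1, 18) = 18.

18


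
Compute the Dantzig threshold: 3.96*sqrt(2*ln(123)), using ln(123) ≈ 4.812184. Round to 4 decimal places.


ln(123) ≈ 4.812184.
2*ln(n) ≈ 9.624368.
sqrt(2*ln(n)) ≈ sqrt(9.624368) ≈ 3.102317.
threshold ≈ 3.96*3.102317 = 12.28517532 ≈ 12.2852.

12.2852


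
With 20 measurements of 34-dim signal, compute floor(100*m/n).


100*m/n = 100*20/34 ≈ 58.8235.
floor = 58.

58


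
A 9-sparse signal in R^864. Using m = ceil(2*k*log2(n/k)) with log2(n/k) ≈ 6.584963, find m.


log2(n/k) = log2(864/9) ≈ 6.584963.
2*k*log2(n/k) ≈ 2*9*6.584963 = 118.529334.
m = ceil(118.529334) = 119.

119


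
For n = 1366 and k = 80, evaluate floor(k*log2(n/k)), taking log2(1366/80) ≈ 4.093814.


log2(n/k) = log2(1366/80) ≈ 4.093814.
k*log2(n/k) ≈ 80*4.093814 = 327.50512.
floor(327.50512) = 327.

327


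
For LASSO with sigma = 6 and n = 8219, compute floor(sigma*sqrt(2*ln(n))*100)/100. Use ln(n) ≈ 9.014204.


ln(8219) ≈ 9.014204.
2*ln(n) ≈ 18.028408.
sqrt(2*ln(n)) ≈ sqrt(18.028408) ≈ 4.245987.
lambda ≈ 6*4.245987 = 25.475922.
floor(lambda*100)/100 = 25.47.

25.47


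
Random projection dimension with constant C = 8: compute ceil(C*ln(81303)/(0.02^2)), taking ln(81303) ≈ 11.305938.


ln(81303) ≈ 11.305938.
eps^2 = 0.02^2 = 0.0004.
C*ln(N)/eps^2 ≈ 8*11.305938/0.0004 ≈ 226118.76.
m = ceil(226118.76) = 226119.

226119


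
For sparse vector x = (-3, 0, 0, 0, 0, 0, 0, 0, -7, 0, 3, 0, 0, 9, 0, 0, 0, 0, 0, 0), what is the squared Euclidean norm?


Non-zero entries: [(0, -3), (8, -7), (10, 3), (13, 9)]
Squares: [9, 49, 9, 81]
||x||_2^2 = sum = 148.

148


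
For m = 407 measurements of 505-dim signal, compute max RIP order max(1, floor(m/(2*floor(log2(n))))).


floor(log2(505)) = 8.
2*8 = 16.
m/(2*floor(log2(n))) = 407/16 ≈ 25.4375.
floor = 25.
k = max(1, 25) = 25.

25


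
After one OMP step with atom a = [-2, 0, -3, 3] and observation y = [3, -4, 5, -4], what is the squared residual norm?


a^T a = 22.
a^T y = -33.
coeff = -33/22 = -3/2.
||r||^2 = 33/2.

33/2
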